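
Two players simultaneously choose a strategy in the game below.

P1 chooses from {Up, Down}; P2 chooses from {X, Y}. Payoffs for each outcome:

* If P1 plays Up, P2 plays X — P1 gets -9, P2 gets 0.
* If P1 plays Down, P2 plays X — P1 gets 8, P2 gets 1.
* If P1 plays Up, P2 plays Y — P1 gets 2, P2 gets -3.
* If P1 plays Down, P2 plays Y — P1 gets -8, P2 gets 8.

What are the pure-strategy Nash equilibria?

none

P1 against X: payoffs -9, 8 → best response Down.
P1 against Y: payoffs 2, -8 → best response Up.
P2 against Up: payoffs 0, -3 → best response X.
P2 against Down: payoffs 1, 8 → best response Y.
No profile is a mutual best response for all players.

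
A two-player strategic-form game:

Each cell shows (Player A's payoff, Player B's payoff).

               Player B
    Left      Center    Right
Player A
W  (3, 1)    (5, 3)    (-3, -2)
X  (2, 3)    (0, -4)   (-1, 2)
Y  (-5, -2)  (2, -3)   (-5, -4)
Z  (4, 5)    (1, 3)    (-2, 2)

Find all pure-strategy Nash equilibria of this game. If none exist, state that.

Player A against Left: payoffs 3, 2, -5, 4 → best response Z.
Player A against Center: payoffs 5, 0, 2, 1 → best response W.
Player A against Right: payoffs -3, -1, -5, -2 → best response X.
Player B against W: payoffs 1, 3, -2 → best response Center.
Player B against X: payoffs 3, -4, 2 → best response Left.
Player B against Y: payoffs -2, -3, -4 → best response Left.
Player B against Z: payoffs 5, 3, 2 → best response Left.
Mutual best responses: (W, Center); (Z, Left).

Pure-strategy Nash equilibria: (W, Center); (Z, Left)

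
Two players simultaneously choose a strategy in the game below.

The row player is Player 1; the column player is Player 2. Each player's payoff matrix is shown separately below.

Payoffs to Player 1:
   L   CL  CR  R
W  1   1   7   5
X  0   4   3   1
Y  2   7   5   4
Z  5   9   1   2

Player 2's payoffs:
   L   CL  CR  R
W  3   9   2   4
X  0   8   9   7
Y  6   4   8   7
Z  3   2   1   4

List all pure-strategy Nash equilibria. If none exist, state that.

There is no pure-strategy Nash equilibrium.

For each strategy profile, look for a profitable unilateral deviation.
(W, L): Player 1 can switch to Y (1 → 2). Not NE.
(W, CL): Player 1 can switch to X (1 → 4). Not NE.
(W, CR): Player 2 can switch to L (2 → 3). Not NE.
(W, R): Player 2 can switch to CL (4 → 9). Not NE.
(X, L): Player 1 can switch to W (0 → 1). Not NE.
(X, CL): Player 1 can switch to Y (4 → 7). Not NE.
(X, CR): Player 1 can switch to W (3 → 7). Not NE.
(X, R): Player 1 can switch to W (1 → 5). Not NE.
(Y, L): Player 1 can switch to Z (2 → 5). Not NE.
(Y, CL): Player 1 can switch to Z (7 → 9). Not NE.
(Y, CR): Player 1 can switch to W (5 → 7). Not NE.
(Y, R): Player 1 can switch to W (4 → 5). Not NE.
(The remaining 4 profiles each have a profitable deviation by the same check.)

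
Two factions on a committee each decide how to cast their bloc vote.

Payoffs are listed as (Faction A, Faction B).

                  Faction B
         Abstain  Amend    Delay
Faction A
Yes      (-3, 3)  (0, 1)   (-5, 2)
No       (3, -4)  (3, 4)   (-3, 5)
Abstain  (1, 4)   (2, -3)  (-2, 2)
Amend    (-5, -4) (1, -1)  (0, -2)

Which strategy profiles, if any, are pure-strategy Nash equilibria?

No pure-strategy Nash equilibrium.

Faction A against Abstain: payoffs -3, 3, 1, -5 → best response No.
Faction A against Amend: payoffs 0, 3, 2, 1 → best response No.
Faction A against Delay: payoffs -5, -3, -2, 0 → best response Amend.
Faction B against Yes: payoffs 3, 1, 2 → best response Abstain.
Faction B against No: payoffs -4, 4, 5 → best response Delay.
Faction B against Abstain: payoffs 4, -3, 2 → best response Abstain.
Faction B against Amend: payoffs -4, -1, -2 → best response Amend.
No profile is a mutual best response for all players.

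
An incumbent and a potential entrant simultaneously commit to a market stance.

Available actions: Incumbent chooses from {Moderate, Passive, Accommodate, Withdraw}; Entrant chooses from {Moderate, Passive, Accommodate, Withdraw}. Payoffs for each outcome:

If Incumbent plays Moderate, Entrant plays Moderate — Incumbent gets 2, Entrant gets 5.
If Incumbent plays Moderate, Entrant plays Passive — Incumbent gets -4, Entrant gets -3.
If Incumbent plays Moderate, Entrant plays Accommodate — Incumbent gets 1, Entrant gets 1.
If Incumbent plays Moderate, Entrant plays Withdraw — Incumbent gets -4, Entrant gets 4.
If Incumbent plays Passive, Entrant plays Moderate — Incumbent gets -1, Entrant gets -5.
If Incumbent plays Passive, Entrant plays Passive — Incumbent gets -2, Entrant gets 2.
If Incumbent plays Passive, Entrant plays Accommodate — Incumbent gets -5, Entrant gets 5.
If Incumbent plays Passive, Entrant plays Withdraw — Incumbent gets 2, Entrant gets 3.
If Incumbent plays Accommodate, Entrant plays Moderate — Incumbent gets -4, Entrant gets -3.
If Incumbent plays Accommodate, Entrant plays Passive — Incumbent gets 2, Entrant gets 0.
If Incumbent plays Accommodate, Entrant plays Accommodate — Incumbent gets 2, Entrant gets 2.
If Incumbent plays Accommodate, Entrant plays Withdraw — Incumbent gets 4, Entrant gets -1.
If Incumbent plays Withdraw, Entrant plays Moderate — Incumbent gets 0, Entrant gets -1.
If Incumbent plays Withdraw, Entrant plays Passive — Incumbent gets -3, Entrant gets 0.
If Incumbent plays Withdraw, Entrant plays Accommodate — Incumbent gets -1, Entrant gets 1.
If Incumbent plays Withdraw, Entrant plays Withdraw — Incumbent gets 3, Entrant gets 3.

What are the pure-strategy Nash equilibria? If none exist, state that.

For each strategy profile, look for a profitable unilateral deviation.
(Moderate, Moderate): Incumbent gets 2, best alternative 0; Entrant gets 5, best alternative 4. No profitable deviation — NE.
(Moderate, Passive): Incumbent can switch to Passive (-4 → -2). Not NE.
(Moderate, Accommodate): Incumbent can switch to Accommodate (1 → 2). Not NE.
(Moderate, Withdraw): Incumbent can switch to Passive (-4 → 2). Not NE.
(Passive, Moderate): Incumbent can switch to Moderate (-1 → 2). Not NE.
(Passive, Passive): Incumbent can switch to Accommodate (-2 → 2). Not NE.
(Passive, Accommodate): Incumbent can switch to Moderate (-5 → 1). Not NE.
(Passive, Withdraw): Incumbent can switch to Accommodate (2 → 4). Not NE.
(Accommodate, Moderate): Incumbent can switch to Moderate (-4 → 2). Not NE.
(Accommodate, Accommodate): Incumbent gets 2, best alternative 1; Entrant gets 2, best alternative 0. No profitable deviation — NE.
(The remaining 6 profiles each have a profitable deviation by the same check.)

The pure Nash equilibria are (Moderate, Moderate) and (Accommodate, Accommodate).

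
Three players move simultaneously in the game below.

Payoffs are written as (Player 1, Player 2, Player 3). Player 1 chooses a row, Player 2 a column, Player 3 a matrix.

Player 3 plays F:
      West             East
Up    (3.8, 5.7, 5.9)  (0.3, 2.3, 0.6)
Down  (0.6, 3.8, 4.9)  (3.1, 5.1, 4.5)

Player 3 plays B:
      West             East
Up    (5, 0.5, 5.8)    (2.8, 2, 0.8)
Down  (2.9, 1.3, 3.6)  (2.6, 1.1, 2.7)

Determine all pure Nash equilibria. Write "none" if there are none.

(Up, West, F); (Up, East, B); (Down, East, F)

Player 1 against (West, F): payoffs 3.8, 0.6 → best response Up.
Player 1 against (West, B): payoffs 5, 2.9 → best response Up.
Player 1 against (East, F): payoffs 0.3, 3.1 → best response Down.
Player 1 against (East, B): payoffs 2.8, 2.6 → best response Up.
Player 2 against (Up, F): payoffs 5.7, 2.3 → best response West.
Player 2 against (Up, B): payoffs 0.5, 2 → best response East.
Player 2 against (Down, F): payoffs 3.8, 5.1 → best response East.
Player 2 against (Down, B): payoffs 1.3, 1.1 → best response West.
Player 3 against (Up, West): payoffs 5.9, 5.8 → best response F.
Player 3 against (Up, East): payoffs 0.6, 0.8 → best response B.
Player 3 against (Down, West): payoffs 4.9, 3.6 → best response F.
Player 3 against (Down, East): payoffs 4.5, 2.7 → best response F.
Mutual best responses: (Up, West, F); (Up, East, B); (Down, East, F).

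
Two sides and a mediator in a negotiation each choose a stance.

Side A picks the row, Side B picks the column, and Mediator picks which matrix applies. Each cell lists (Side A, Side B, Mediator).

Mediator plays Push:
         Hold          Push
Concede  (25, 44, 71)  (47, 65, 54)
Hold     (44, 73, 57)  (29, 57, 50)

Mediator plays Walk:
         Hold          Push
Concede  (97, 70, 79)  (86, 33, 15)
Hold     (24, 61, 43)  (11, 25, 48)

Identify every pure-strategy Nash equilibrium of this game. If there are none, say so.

The pure Nash equilibria are (Concede, Hold, Walk), (Concede, Push, Push), (Hold, Hold, Push).

For each player, find the best response to each opponent profile; mutual best responses are the pure NE.
Side A against (Hold, Push): payoffs 25, 44 → best response Hold.
Side A against (Hold, Walk): payoffs 97, 24 → best response Concede.
Side A against (Push, Push): payoffs 47, 29 → best response Concede.
Side A against (Push, Walk): payoffs 86, 11 → best response Concede.
Side B against (Concede, Push): payoffs 44, 65 → best response Push.
Side B against (Concede, Walk): payoffs 70, 33 → best response Hold.
Side B against (Hold, Push): payoffs 73, 57 → best response Hold.
Side B against (Hold, Walk): payoffs 61, 25 → best response Hold.
Mediator against (Concede, Hold): payoffs 71, 79 → best response Walk.
Mediator against (Concede, Push): payoffs 54, 15 → best response Push.
Mediator against (Hold, Hold): payoffs 57, 43 → best response Push.
Mediator against (Hold, Push): payoffs 50, 48 → best response Push.
Mutual best responses: (Concede, Hold, Walk); (Concede, Push, Push); (Hold, Hold, Push).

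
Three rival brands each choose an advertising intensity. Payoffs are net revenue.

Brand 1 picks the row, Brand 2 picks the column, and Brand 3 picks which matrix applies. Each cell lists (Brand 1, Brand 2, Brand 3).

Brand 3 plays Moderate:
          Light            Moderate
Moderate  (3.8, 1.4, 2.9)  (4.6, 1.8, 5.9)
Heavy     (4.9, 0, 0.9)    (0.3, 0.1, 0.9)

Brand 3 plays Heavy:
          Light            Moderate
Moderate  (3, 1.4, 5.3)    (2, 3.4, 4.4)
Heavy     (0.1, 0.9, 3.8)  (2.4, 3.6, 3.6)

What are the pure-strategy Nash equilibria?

The pure Nash equilibria are (Moderate, Moderate, Moderate), (Heavy, Moderate, Heavy).

Mark each player's best response to every combination of opponents' strategies; a profile where every player is best-responding is a pure Nash equilibrium.
Brand 1 against (Light, Moderate): payoffs 3.8, 4.9 → best response Heavy.
Brand 1 against (Light, Heavy): payoffs 3, 0.1 → best response Moderate.
Brand 1 against (Moderate, Moderate): payoffs 4.6, 0.3 → best response Moderate.
Brand 1 against (Moderate, Heavy): payoffs 2, 2.4 → best response Heavy.
Brand 2 against (Moderate, Moderate): payoffs 1.4, 1.8 → best response Moderate.
Brand 2 against (Moderate, Heavy): payoffs 1.4, 3.4 → best response Moderate.
Brand 2 against (Heavy, Moderate): payoffs 0, 0.1 → best response Moderate.
Brand 2 against (Heavy, Heavy): payoffs 0.9, 3.6 → best response Moderate.
Brand 3 against (Moderate, Light): payoffs 2.9, 5.3 → best response Heavy.
Brand 3 against (Moderate, Moderate): payoffs 5.9, 4.4 → best response Moderate.
Brand 3 against (Heavy, Light): payoffs 0.9, 3.8 → best response Heavy.
Brand 3 against (Heavy, Moderate): payoffs 0.9, 3.6 → best response Heavy.
Mutual best responses: (Moderate, Moderate, Moderate); (Heavy, Moderate, Heavy).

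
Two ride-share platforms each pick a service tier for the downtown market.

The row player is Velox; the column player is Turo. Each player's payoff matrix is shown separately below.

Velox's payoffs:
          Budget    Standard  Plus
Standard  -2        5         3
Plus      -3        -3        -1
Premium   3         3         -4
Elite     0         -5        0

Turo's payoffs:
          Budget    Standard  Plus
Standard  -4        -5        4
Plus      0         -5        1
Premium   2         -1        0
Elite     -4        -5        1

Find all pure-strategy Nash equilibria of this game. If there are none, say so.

For each strategy profile, look for a profitable unilateral deviation.
(Standard, Budget): Velox can switch to Premium (-2 → 3). Not NE.
(Standard, Standard): Turo can switch to Budget (-5 → -4). Not NE.
(Standard, Plus): Velox gets 3, best alternative 0; Turo gets 4, best alternative -4. No profitable deviation — NE.
(Plus, Budget): Velox can switch to Standard (-3 → -2). Not NE.
(Plus, Standard): Velox can switch to Standard (-3 → 5). Not NE.
(Plus, Plus): Velox can switch to Standard (-1 → 3). Not NE.
(Premium, Budget): Velox gets 3, best alternative 0; Turo gets 2, best alternative 0. No profitable deviation — NE.
(Premium, Standard): Velox can switch to Standard (3 → 5). Not NE.
(Premium, Plus): Velox can switch to Standard (-4 → 3). Not NE.
(Elite, Budget): Velox can switch to Premium (0 → 3). Not NE.
(Elite, Standard): Velox can switch to Standard (-5 → 5). Not NE.
(Elite, Plus): Velox can switch to Standard (0 → 3). Not NE.

(Standard, Plus); (Premium, Budget)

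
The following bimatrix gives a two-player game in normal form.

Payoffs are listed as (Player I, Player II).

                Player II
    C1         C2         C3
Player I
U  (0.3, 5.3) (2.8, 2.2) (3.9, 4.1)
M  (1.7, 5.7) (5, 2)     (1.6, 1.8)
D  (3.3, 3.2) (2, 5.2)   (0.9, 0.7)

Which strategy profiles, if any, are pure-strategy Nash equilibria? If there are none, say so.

none

Check each profile: it is a Nash equilibrium iff no player can strictly gain by switching unilaterally.
(U, C1): Player I can switch to M (0.3 → 1.7). Not NE.
(U, C2): Player I can switch to M (2.8 → 5). Not NE.
(U, C3): Player II can switch to C1 (4.1 → 5.3). Not NE.
(M, C1): Player I can switch to D (1.7 → 3.3). Not NE.
(M, C2): Player II can switch to C1 (2 → 5.7). Not NE.
(M, C3): Player I can switch to U (1.6 → 3.9). Not NE.
(D, C1): Player II can switch to C2 (3.2 → 5.2). Not NE.
(D, C2): Player I can switch to U (2 → 2.8). Not NE.
(D, C3): Player I can switch to U (0.9 → 3.9). Not NE.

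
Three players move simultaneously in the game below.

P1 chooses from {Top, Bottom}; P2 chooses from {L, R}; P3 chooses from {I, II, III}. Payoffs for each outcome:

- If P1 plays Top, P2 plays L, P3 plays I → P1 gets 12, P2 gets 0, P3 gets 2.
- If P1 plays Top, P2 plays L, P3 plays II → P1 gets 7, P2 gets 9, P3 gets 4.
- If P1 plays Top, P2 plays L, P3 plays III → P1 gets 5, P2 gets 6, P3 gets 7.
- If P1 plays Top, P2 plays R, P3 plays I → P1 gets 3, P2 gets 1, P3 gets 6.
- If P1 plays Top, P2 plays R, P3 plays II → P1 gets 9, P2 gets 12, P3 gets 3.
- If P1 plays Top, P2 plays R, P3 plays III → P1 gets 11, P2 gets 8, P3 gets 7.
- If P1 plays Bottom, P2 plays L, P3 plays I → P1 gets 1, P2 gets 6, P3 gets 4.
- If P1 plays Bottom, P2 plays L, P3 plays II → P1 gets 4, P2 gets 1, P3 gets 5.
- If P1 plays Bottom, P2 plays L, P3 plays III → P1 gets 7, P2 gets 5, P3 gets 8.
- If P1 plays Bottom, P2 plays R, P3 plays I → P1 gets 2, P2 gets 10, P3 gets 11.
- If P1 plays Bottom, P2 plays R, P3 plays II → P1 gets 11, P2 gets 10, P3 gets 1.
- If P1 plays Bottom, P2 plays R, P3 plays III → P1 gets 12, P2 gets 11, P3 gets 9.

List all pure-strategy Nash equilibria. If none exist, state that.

No pure-strategy Nash equilibrium.

(Top, L, I): P2 can switch to R (0 → 1). Not NE.
(Top, L, II): P2 can switch to R (9 → 12). Not NE.
(Top, L, III): P1 can switch to Bottom (5 → 7). Not NE.
(Top, R, I): P3 can switch to III (6 → 7). Not NE.
(Top, R, II): P1 can switch to Bottom (9 → 11). Not NE.
(Top, R, III): P1 can switch to Bottom (11 → 12). Not NE.
(Bottom, L, I): P1 can switch to Top (1 → 12). Not NE.
(Bottom, L, II): P1 can switch to Top (4 → 7). Not NE.
(Bottom, L, III): P2 can switch to R (5 → 11). Not NE.
(Bottom, R, I): P1 can switch to Top (2 → 3). Not NE.
(Bottom, R, II): P3 can switch to I (1 → 11). Not NE.
(Bottom, R, III): P3 can switch to I (9 → 11). Not NE.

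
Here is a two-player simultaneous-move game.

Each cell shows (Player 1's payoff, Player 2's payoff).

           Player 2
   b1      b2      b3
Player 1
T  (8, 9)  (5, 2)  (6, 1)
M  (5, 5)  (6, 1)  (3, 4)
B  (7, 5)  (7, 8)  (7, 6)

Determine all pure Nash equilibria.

Player 1 against b1: payoffs 8, 5, 7 → best response T.
Player 1 against b2: payoffs 5, 6, 7 → best response B.
Player 1 against b3: payoffs 6, 3, 7 → best response B.
Player 2 against T: payoffs 9, 2, 1 → best response b1.
Player 2 against M: payoffs 5, 1, 4 → best response b1.
Player 2 against B: payoffs 5, 8, 6 → best response b2.
Mutual best responses: (T, b1); (B, b2).

(T, b1), (B, b2)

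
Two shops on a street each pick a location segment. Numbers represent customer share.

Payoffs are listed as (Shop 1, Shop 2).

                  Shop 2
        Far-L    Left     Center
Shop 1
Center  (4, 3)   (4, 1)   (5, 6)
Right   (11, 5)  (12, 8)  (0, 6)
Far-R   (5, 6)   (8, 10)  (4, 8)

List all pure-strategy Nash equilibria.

The pure Nash equilibria are (Center, Center); (Right, Left).

(Center, Far-L): Shop 1 can switch to Right (4 → 11). Not NE.
(Center, Left): Shop 1 can switch to Right (4 → 12). Not NE.
(Center, Center): Shop 1 gets 5, best alternative 4; Shop 2 gets 6, best alternative 3. No profitable deviation — NE.
(Right, Far-L): Shop 2 can switch to Left (5 → 8). Not NE.
(Right, Left): Shop 1 gets 12, best alternative 8; Shop 2 gets 8, best alternative 6. No profitable deviation — NE.
(Right, Center): Shop 1 can switch to Center (0 → 5). Not NE.
(Far-R, Far-L): Shop 1 can switch to Right (5 → 11). Not NE.
(Far-R, Left): Shop 1 can switch to Right (8 → 12). Not NE.
(Far-R, Center): Shop 1 can switch to Center (4 → 5). Not NE.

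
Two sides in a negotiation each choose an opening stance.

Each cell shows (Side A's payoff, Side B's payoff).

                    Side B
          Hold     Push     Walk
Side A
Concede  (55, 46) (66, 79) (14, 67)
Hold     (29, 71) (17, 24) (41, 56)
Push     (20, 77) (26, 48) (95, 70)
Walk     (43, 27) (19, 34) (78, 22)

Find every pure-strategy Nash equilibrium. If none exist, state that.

Side A against Hold: payoffs 55, 29, 20, 43 → best response Concede.
Side A against Push: payoffs 66, 17, 26, 19 → best response Concede.
Side A against Walk: payoffs 14, 41, 95, 78 → best response Push.
Side B against Concede: payoffs 46, 79, 67 → best response Push.
Side B against Hold: payoffs 71, 24, 56 → best response Hold.
Side B against Push: payoffs 77, 48, 70 → best response Hold.
Side B against Walk: payoffs 27, 34, 22 → best response Push.
Mutual best responses: (Concede, Push).

(Concede, Push)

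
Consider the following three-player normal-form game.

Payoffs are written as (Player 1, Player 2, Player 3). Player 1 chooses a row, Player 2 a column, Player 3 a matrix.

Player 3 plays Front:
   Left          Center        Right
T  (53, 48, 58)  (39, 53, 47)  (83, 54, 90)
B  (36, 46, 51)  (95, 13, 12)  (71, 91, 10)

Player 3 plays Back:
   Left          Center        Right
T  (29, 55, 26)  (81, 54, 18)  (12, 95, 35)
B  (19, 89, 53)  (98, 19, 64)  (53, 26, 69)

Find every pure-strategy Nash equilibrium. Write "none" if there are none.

(T, Left, Front): Player 2 can switch to Center (48 → 53). Not NE.
(T, Left, Back): Player 2 can switch to Right (55 → 95). Not NE.
(T, Center, Front): Player 1 can switch to B (39 → 95). Not NE.
(T, Center, Back): Player 1 can switch to B (81 → 98). Not NE.
(T, Right, Front): Player 1 gets 83, best alternative 71; Player 2 gets 54, best alternative 53; Player 3 gets 90, best alternative 35. No profitable deviation — NE.
(T, Right, Back): Player 1 can switch to B (12 → 53). Not NE.
(B, Left, Front): Player 1 can switch to T (36 → 53). Not NE.
(The remaining 5 profiles each have a profitable deviation by the same check.)

Pure NE: (T, Right, Front)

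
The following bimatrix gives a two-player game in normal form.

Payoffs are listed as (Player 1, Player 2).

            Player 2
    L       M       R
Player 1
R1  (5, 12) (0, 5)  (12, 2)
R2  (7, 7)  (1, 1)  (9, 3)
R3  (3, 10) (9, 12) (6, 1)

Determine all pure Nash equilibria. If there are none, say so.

(R2, L); (R3, M)

Player 1 against L: payoffs 5, 7, 3 → best response R2.
Player 1 against M: payoffs 0, 1, 9 → best response R3.
Player 1 against R: payoffs 12, 9, 6 → best response R1.
Player 2 against R1: payoffs 12, 5, 2 → best response L.
Player 2 against R2: payoffs 7, 1, 3 → best response L.
Player 2 against R3: payoffs 10, 12, 1 → best response M.
Mutual best responses: (R2, L); (R3, M).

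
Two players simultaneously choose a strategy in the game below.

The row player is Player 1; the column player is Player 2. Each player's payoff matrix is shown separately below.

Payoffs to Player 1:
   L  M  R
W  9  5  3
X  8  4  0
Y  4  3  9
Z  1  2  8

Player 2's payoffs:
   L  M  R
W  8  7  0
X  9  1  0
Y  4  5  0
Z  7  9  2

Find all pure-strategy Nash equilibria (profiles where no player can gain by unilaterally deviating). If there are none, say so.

Player 1 against L: payoffs 9, 8, 4, 1 → best response W.
Player 1 against M: payoffs 5, 4, 3, 2 → best response W.
Player 1 against R: payoffs 3, 0, 9, 8 → best response Y.
Player 2 against W: payoffs 8, 7, 0 → best response L.
Player 2 against X: payoffs 9, 1, 0 → best response L.
Player 2 against Y: payoffs 4, 5, 0 → best response M.
Player 2 against Z: payoffs 7, 9, 2 → best response M.
Mutual best responses: (W, L).

Pure NE: (W, L)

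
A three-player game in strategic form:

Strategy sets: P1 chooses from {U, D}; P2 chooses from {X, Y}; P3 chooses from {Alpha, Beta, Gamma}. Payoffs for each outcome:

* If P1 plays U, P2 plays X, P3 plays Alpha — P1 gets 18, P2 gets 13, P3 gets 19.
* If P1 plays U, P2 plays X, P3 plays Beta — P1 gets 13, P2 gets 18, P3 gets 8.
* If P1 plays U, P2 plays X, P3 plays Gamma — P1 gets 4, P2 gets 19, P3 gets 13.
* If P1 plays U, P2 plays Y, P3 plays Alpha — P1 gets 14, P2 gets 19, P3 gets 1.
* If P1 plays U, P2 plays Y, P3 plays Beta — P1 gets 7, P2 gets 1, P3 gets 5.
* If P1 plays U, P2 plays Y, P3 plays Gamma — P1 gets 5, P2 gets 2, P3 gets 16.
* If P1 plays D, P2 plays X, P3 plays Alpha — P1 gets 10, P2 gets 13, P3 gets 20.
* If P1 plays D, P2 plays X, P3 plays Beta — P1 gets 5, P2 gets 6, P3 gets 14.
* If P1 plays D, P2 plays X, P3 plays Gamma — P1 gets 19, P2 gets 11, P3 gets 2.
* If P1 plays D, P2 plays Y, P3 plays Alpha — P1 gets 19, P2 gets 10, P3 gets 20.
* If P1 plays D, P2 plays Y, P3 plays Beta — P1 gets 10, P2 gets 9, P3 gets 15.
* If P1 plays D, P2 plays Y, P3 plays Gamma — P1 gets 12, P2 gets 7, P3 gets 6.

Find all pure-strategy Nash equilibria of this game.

For each player, find the best response to each opponent profile; mutual best responses are the pure NE.
P1 against (X, Alpha): payoffs 18, 10 → best response U.
P1 against (X, Beta): payoffs 13, 5 → best response U.
P1 against (X, Gamma): payoffs 4, 19 → best response D.
P1 against (Y, Alpha): payoffs 14, 19 → best response D.
P1 against (Y, Beta): payoffs 7, 10 → best response D.
P1 against (Y, Gamma): payoffs 5, 12 → best response D.
P2 against (U, Alpha): payoffs 13, 19 → best response Y.
P2 against (U, Beta): payoffs 18, 1 → best response X.
P2 against (U, Gamma): payoffs 19, 2 → best response X.
P2 against (D, Alpha): payoffs 13, 10 → best response X.
P2 against (D, Beta): payoffs 6, 9 → best response Y.
P2 against (D, Gamma): payoffs 11, 7 → best response X.
P3 against (U, X): payoffs 19, 8, 13 → best response Alpha.
P3 against (U, Y): payoffs 1, 5, 16 → best response Gamma.
P3 against (D, X): payoffs 20, 14, 2 → best response Alpha.
P3 against (D, Y): payoffs 20, 15, 6 → best response Alpha.
No profile is a mutual best response for all players.

This game has no pure Nash equilibrium.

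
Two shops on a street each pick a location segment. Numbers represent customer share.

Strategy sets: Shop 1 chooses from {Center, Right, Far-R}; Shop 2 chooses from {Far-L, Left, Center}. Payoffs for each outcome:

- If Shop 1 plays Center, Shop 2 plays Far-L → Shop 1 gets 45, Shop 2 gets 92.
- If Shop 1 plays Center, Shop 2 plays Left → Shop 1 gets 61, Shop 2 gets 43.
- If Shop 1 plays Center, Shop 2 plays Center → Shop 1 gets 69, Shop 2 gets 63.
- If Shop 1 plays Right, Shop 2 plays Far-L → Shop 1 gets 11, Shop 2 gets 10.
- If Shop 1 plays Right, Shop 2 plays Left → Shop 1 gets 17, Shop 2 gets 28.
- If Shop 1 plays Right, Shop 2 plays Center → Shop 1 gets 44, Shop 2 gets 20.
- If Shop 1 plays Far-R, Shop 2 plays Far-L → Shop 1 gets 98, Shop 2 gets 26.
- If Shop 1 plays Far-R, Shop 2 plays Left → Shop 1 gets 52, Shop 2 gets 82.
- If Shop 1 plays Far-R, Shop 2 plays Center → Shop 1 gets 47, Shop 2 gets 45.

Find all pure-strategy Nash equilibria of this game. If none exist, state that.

This game has no pure Nash equilibrium.

(Center, Far-L): Shop 1 can switch to Far-R (45 → 98). Not NE.
(Center, Left): Shop 2 can switch to Far-L (43 → 92). Not NE.
(Center, Center): Shop 2 can switch to Far-L (63 → 92). Not NE.
(Right, Far-L): Shop 1 can switch to Center (11 → 45). Not NE.
(Right, Left): Shop 1 can switch to Center (17 → 61). Not NE.
(Right, Center): Shop 1 can switch to Center (44 → 69). Not NE.
(The remaining 3 profiles each have a profitable deviation by the same check.)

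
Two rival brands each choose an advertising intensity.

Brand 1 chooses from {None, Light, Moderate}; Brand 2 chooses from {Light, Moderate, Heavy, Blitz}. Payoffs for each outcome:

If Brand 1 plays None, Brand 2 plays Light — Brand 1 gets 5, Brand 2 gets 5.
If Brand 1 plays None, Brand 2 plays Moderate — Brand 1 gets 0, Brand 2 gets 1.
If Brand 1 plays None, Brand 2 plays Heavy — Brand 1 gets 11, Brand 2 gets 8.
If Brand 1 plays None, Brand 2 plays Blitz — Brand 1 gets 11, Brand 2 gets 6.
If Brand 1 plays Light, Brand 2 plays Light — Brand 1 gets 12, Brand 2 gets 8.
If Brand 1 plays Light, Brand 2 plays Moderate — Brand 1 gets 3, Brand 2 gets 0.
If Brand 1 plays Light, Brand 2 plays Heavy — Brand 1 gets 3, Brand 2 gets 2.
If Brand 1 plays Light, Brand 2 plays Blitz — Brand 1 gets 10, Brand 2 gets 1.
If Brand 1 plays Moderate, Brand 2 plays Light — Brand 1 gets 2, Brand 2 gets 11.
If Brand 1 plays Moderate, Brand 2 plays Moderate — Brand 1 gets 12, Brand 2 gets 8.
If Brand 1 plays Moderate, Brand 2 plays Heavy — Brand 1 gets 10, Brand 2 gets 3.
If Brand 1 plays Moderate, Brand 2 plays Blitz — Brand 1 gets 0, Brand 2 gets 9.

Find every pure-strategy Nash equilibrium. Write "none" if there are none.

(None, Light): Brand 1 can switch to Light (5 → 12). Not NE.
(None, Moderate): Brand 1 can switch to Light (0 → 3). Not NE.
(None, Heavy): Brand 1 gets 11, best alternative 10; Brand 2 gets 8, best alternative 6. No profitable deviation — NE.
(None, Blitz): Brand 2 can switch to Heavy (6 → 8). Not NE.
(Light, Light): Brand 1 gets 12, best alternative 5; Brand 2 gets 8, best alternative 2. No profitable deviation — NE.
(Light, Moderate): Brand 1 can switch to Moderate (3 → 12). Not NE.
(Light, Heavy): Brand 1 can switch to None (3 → 11). Not NE.
(Light, Blitz): Brand 1 can switch to None (10 → 11). Not NE.
(Moderate, Light): Brand 1 can switch to None (2 → 5). Not NE.
(Moderate, Moderate): Brand 2 can switch to Light (8 → 11). Not NE.
(The remaining 2 profiles each have a profitable deviation by the same check.)

The pure Nash equilibria are (None, Heavy), (Light, Light).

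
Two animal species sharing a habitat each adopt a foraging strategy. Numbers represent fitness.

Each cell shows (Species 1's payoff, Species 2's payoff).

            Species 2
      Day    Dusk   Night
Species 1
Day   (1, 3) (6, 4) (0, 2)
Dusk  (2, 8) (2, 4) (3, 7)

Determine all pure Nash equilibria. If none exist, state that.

The pure Nash equilibria are (Day, Dusk); (Dusk, Day).

(Day, Day): Species 1 can switch to Dusk (1 → 2). Not NE.
(Day, Dusk): Species 1 gets 6, best alternative 2; Species 2 gets 4, best alternative 3. No profitable deviation — NE.
(Day, Night): Species 1 can switch to Dusk (0 → 3). Not NE.
(Dusk, Day): Species 1 gets 2, best alternative 1; Species 2 gets 8, best alternative 7. No profitable deviation — NE.
(Dusk, Dusk): Species 1 can switch to Day (2 → 6). Not NE.
(Dusk, Night): Species 2 can switch to Day (7 → 8). Not NE.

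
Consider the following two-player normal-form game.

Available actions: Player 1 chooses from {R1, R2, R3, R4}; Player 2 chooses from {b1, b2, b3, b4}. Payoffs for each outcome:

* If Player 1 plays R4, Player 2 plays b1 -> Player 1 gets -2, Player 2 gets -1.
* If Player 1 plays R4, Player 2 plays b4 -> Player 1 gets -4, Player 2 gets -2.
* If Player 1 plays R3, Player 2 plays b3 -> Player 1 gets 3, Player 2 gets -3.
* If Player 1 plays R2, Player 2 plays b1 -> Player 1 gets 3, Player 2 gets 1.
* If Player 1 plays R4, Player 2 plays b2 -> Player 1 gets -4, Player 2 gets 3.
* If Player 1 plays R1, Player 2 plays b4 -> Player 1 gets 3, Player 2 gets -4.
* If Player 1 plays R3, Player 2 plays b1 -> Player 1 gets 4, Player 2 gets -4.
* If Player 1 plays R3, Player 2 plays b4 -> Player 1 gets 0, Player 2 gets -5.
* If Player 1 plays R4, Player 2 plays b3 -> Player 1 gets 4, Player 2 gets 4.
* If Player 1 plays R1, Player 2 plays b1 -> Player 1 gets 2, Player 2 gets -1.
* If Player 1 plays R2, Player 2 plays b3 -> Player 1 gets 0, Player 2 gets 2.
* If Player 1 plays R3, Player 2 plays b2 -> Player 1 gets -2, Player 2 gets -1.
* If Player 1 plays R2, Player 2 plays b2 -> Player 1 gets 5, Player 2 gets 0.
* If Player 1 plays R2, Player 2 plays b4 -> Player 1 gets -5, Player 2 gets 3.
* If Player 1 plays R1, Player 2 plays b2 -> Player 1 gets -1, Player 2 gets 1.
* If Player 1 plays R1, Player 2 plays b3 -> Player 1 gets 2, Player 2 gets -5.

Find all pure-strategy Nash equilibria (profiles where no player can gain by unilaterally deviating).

Mark each player's best response to every combination of opponents' strategies; a profile where every player is best-responding is a pure Nash equilibrium.
Player 1 against b1: payoffs 2, 3, 4, -2 → best response R3.
Player 1 against b2: payoffs -1, 5, -2, -4 → best response R2.
Player 1 against b3: payoffs 2, 0, 3, 4 → best response R4.
Player 1 against b4: payoffs 3, -5, 0, -4 → best response R1.
Player 2 against R1: payoffs -1, 1, -5, -4 → best response b2.
Player 2 against R2: payoffs 1, 0, 2, 3 → best response b4.
Player 2 against R3: payoffs -4, -1, -3, -5 → best response b2.
Player 2 against R4: payoffs -1, 3, 4, -2 → best response b3.
Mutual best responses: (R4, b3).

The unique pure-strategy Nash equilibrium is (R4, b3).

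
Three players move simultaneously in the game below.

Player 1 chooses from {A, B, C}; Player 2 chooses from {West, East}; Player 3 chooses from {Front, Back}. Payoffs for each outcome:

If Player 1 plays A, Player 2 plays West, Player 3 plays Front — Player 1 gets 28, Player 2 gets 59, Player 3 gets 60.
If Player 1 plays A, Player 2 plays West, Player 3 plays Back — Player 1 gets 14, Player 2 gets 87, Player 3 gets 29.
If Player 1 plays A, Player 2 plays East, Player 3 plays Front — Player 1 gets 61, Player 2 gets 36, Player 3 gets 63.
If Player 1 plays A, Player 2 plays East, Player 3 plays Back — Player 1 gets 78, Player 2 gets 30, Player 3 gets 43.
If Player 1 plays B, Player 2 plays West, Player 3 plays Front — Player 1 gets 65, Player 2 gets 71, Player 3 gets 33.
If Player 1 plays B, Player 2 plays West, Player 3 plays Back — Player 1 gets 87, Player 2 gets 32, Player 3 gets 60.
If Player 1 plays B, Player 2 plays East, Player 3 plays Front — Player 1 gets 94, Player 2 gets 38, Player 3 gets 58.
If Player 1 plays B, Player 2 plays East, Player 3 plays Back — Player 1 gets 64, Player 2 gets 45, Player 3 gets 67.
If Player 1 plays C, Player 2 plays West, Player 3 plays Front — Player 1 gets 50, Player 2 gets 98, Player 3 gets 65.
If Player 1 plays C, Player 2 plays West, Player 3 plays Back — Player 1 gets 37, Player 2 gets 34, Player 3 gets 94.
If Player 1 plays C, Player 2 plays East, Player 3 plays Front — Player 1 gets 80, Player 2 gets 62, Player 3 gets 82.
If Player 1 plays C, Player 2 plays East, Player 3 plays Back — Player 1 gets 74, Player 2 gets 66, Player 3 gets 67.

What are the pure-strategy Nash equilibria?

For each strategy profile, look for a profitable unilateral deviation.
(A, West, Front): Player 1 can switch to B (28 → 65). Not NE.
(A, West, Back): Player 1 can switch to B (14 → 87). Not NE.
(A, East, Front): Player 1 can switch to B (61 → 94). Not NE.
(A, East, Back): Player 2 can switch to West (30 → 87). Not NE.
(B, West, Front): Player 3 can switch to Back (33 → 60). Not NE.
(B, West, Back): Player 2 can switch to East (32 → 45). Not NE.
(B, East, Front): Player 2 can switch to West (38 → 71). Not NE.
(B, East, Back): Player 1 can switch to A (64 → 78). Not NE.
(C, West, Front): Player 1 can switch to B (50 → 65). Not NE.
(C, West, Back): Player 1 can switch to B (37 → 87). Not NE.
(The remaining 2 profiles each have a profitable deviation by the same check.)

No pure-strategy Nash equilibrium.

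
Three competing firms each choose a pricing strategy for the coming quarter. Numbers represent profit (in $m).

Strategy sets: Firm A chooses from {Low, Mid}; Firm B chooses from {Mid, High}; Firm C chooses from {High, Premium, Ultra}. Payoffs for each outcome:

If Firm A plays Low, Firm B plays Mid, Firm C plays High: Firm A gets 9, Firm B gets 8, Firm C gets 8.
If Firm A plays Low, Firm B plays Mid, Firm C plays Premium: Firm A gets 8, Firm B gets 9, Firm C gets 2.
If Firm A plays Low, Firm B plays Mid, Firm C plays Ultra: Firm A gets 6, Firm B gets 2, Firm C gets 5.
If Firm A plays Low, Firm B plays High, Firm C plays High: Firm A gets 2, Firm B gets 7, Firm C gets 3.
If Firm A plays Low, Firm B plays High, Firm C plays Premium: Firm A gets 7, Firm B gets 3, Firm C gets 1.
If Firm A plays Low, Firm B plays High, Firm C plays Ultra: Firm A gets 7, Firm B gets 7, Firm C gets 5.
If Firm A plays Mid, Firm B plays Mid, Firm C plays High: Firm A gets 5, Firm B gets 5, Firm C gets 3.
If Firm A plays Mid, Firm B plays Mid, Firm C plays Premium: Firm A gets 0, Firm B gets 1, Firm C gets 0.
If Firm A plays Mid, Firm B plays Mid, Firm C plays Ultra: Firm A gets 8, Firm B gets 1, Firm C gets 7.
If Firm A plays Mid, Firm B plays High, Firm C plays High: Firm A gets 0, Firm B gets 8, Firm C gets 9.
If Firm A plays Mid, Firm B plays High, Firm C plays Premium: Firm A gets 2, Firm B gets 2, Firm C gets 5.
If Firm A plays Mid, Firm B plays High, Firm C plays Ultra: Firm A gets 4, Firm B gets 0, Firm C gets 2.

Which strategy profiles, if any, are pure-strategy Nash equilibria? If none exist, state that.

Firm A against (Mid, High): payoffs 9, 5 → best response Low.
Firm A against (Mid, Premium): payoffs 8, 0 → best response Low.
Firm A against (Mid, Ultra): payoffs 6, 8 → best response Mid.
Firm A against (High, High): payoffs 2, 0 → best response Low.
Firm A against (High, Premium): payoffs 7, 2 → best response Low.
Firm A against (High, Ultra): payoffs 7, 4 → best response Low.
Firm B against (Low, High): payoffs 8, 7 → best response Mid.
Firm B against (Low, Premium): payoffs 9, 3 → best response Mid.
Firm B against (Low, Ultra): payoffs 2, 7 → best response High.
Firm B against (Mid, High): payoffs 5, 8 → best response High.
Firm B against (Mid, Premium): payoffs 1, 2 → best response High.
Firm B against (Mid, Ultra): payoffs 1, 0 → best response Mid.
Firm C against (Low, Mid): payoffs 8, 2, 5 → best response High.
Firm C against (Low, High): payoffs 3, 1, 5 → best response Ultra.
Firm C against (Mid, Mid): payoffs 3, 0, 7 → best response Ultra.
Firm C against (Mid, High): payoffs 9, 5, 2 → best response High.
Mutual best responses: (Low, Mid, High); (Low, High, Ultra); (Mid, Mid, Ultra).

The pure Nash equilibria are (Low, Mid, High) and (Low, High, Ultra) and (Mid, Mid, Ultra).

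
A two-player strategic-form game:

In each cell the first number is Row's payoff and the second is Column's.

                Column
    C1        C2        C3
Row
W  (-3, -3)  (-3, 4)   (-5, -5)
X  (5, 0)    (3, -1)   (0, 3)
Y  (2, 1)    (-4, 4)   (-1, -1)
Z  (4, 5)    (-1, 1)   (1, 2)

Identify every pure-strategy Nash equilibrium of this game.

There is no pure-strategy Nash equilibrium.

For each player, find the best response to each opponent profile; mutual best responses are the pure NE.
Row against C1: payoffs -3, 5, 2, 4 → best response X.
Row against C2: payoffs -3, 3, -4, -1 → best response X.
Row against C3: payoffs -5, 0, -1, 1 → best response Z.
Column against W: payoffs -3, 4, -5 → best response C2.
Column against X: payoffs 0, -1, 3 → best response C3.
Column against Y: payoffs 1, 4, -1 → best response C2.
Column against Z: payoffs 5, 1, 2 → best response C1.
No profile is a mutual best response for all players.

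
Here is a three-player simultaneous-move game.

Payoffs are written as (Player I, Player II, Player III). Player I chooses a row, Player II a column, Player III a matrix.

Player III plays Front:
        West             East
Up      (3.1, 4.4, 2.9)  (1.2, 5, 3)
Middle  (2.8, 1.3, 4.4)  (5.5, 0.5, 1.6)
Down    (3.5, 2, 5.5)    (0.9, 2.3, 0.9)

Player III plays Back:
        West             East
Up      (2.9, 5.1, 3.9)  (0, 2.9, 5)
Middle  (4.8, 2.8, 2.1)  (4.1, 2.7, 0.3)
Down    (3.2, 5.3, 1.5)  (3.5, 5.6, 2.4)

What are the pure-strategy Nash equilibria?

(Up, West, Front): Player I can switch to Down (3.1 → 3.5). Not NE.
(Up, West, Back): Player I can switch to Middle (2.9 → 4.8). Not NE.
(Up, East, Front): Player I can switch to Middle (1.2 → 5.5). Not NE.
(Up, East, Back): Player I can switch to Middle (0 → 4.1). Not NE.
(Middle, West, Front): Player I can switch to Up (2.8 → 3.1). Not NE.
(Middle, West, Back): Player III can switch to Front (2.1 → 4.4). Not NE.
(Middle, East, Front): Player II can switch to West (0.5 → 1.3). Not NE.
(Middle, East, Back): Player II can switch to West (2.7 → 2.8). Not NE.
(Down, West, Front): Player II can switch to East (2 → 2.3). Not NE.
(Down, West, Back): Player I can switch to Middle (3.2 → 4.8). Not NE.
(Down, East, Front): Player I can switch to Up (0.9 → 1.2). Not NE.
(Down, East, Back): Player I can switch to Middle (3.5 → 4.1). Not NE.

No pure-strategy Nash equilibrium.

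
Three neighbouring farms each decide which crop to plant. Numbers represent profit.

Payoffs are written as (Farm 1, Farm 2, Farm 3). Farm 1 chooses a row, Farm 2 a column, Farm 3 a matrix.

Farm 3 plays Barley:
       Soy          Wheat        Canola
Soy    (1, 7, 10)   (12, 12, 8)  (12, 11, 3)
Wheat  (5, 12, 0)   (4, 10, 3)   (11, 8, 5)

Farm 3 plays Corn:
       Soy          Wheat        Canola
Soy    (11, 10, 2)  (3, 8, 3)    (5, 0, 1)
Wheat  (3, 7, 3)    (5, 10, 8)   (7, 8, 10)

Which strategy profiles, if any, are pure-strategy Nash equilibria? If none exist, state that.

Farm 1 against (Soy, Barley): payoffs 1, 5 → best response Wheat.
Farm 1 against (Soy, Corn): payoffs 11, 3 → best response Soy.
Farm 1 against (Wheat, Barley): payoffs 12, 4 → best response Soy.
Farm 1 against (Wheat, Corn): payoffs 3, 5 → best response Wheat.
Farm 1 against (Canola, Barley): payoffs 12, 11 → best response Soy.
Farm 1 against (Canola, Corn): payoffs 5, 7 → best response Wheat.
Farm 2 against (Soy, Barley): payoffs 7, 12, 11 → best response Wheat.
Farm 2 against (Soy, Corn): payoffs 10, 8, 0 → best response Soy.
Farm 2 against (Wheat, Barley): payoffs 12, 10, 8 → best response Soy.
Farm 2 against (Wheat, Corn): payoffs 7, 10, 8 → best response Wheat.
Farm 3 against (Soy, Soy): payoffs 10, 2 → best response Barley.
Farm 3 against (Soy, Wheat): payoffs 8, 3 → best response Barley.
Farm 3 against (Soy, Canola): payoffs 3, 1 → best response Barley.
Farm 3 against (Wheat, Soy): payoffs 0, 3 → best response Corn.
Farm 3 against (Wheat, Wheat): payoffs 3, 8 → best response Corn.
Farm 3 against (Wheat, Canola): payoffs 5, 10 → best response Corn.
Mutual best responses: (Soy, Wheat, Barley); (Wheat, Wheat, Corn).

Pure-strategy Nash equilibria: (Soy, Wheat, Barley); (Wheat, Wheat, Corn)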